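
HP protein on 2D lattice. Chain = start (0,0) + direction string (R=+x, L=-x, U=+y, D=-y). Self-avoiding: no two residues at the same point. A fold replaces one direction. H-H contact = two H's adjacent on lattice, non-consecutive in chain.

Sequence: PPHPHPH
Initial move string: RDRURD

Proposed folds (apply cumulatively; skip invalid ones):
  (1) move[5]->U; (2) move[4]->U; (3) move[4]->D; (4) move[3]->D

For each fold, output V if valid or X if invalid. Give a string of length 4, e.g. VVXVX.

Initial: RDRURD -> [(0, 0), (1, 0), (1, -1), (2, -1), (2, 0), (3, 0), (3, -1)]
Fold 1: move[5]->U => RDRURU VALID
Fold 2: move[4]->U => RDRUUU VALID
Fold 3: move[4]->D => RDRUDU INVALID (collision), skipped
Fold 4: move[3]->D => RDRDUU INVALID (collision), skipped

Answer: VVXX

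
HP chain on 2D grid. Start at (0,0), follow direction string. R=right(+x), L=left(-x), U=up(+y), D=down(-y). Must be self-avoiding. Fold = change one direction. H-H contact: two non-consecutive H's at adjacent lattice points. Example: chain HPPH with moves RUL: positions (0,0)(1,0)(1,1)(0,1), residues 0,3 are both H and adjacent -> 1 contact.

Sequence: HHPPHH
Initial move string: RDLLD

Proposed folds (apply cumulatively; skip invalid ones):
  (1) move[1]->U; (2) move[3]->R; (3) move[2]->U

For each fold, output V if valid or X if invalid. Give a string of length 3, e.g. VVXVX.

Answer: VXV

Derivation:
Initial: RDLLD -> [(0, 0), (1, 0), (1, -1), (0, -1), (-1, -1), (-1, -2)]
Fold 1: move[1]->U => RULLD VALID
Fold 2: move[3]->R => RULRD INVALID (collision), skipped
Fold 3: move[2]->U => RUULD VALID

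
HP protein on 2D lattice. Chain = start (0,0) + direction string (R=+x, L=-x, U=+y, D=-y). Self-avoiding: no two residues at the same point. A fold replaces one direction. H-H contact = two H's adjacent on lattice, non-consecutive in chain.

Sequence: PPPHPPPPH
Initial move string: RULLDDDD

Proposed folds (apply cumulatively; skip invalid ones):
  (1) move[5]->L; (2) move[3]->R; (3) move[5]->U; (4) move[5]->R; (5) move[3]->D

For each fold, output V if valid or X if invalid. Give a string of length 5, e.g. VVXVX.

Answer: VXXXX

Derivation:
Initial: RULLDDDD -> [(0, 0), (1, 0), (1, 1), (0, 1), (-1, 1), (-1, 0), (-1, -1), (-1, -2), (-1, -3)]
Fold 1: move[5]->L => RULLDLDD VALID
Fold 2: move[3]->R => RULRDLDD INVALID (collision), skipped
Fold 3: move[5]->U => RULLDUDD INVALID (collision), skipped
Fold 4: move[5]->R => RULLDRDD INVALID (collision), skipped
Fold 5: move[3]->D => RULDDLDD INVALID (collision), skipped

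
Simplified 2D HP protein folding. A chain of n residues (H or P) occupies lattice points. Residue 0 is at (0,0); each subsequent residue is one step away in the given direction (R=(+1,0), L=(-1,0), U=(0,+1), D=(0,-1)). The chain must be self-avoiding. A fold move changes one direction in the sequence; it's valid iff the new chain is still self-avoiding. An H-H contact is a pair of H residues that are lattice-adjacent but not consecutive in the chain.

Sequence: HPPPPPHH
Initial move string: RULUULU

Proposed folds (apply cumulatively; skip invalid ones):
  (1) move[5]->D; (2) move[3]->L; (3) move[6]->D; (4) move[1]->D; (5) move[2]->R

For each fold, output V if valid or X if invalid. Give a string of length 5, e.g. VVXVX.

Initial: RULUULU -> [(0, 0), (1, 0), (1, 1), (0, 1), (0, 2), (0, 3), (-1, 3), (-1, 4)]
Fold 1: move[5]->D => RULUUDU INVALID (collision), skipped
Fold 2: move[3]->L => RULLULU VALID
Fold 3: move[6]->D => RULLULD VALID
Fold 4: move[1]->D => RDLLULD VALID
Fold 5: move[2]->R => RDRLULD INVALID (collision), skipped

Answer: XVVVX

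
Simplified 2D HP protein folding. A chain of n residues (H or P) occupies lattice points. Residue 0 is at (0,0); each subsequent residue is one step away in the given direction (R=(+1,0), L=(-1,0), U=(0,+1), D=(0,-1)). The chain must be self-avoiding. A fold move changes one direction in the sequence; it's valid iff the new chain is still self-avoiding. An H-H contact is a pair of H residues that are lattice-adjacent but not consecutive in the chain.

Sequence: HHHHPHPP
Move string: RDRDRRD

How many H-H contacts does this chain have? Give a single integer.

Positions: [(0, 0), (1, 0), (1, -1), (2, -1), (2, -2), (3, -2), (4, -2), (4, -3)]
No H-H contacts found.

Answer: 0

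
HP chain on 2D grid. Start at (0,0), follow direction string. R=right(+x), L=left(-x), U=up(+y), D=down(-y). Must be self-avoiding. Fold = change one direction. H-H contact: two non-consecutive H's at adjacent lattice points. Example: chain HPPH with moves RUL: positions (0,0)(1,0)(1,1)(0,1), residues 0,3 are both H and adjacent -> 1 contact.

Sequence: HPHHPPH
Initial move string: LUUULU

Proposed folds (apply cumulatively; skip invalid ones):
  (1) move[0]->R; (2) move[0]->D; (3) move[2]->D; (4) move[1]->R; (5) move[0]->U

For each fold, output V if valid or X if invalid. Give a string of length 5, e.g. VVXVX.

Answer: VXXVV

Derivation:
Initial: LUUULU -> [(0, 0), (-1, 0), (-1, 1), (-1, 2), (-1, 3), (-2, 3), (-2, 4)]
Fold 1: move[0]->R => RUUULU VALID
Fold 2: move[0]->D => DUUULU INVALID (collision), skipped
Fold 3: move[2]->D => RUDULU INVALID (collision), skipped
Fold 4: move[1]->R => RRUULU VALID
Fold 5: move[0]->U => URUULU VALID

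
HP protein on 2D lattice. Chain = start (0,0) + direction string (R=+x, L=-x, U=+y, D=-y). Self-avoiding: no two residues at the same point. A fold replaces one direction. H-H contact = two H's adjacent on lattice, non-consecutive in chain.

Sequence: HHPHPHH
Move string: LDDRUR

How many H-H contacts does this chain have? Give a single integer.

Positions: [(0, 0), (-1, 0), (-1, -1), (-1, -2), (0, -2), (0, -1), (1, -1)]
H-H contact: residue 0 @(0,0) - residue 5 @(0, -1)

Answer: 1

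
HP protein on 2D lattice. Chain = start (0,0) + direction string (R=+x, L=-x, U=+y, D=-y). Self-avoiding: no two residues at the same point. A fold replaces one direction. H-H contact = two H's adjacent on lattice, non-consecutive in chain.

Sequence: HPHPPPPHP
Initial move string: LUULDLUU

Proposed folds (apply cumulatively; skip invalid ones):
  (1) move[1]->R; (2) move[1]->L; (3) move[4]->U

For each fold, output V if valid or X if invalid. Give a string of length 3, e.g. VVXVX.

Initial: LUULDLUU -> [(0, 0), (-1, 0), (-1, 1), (-1, 2), (-2, 2), (-2, 1), (-3, 1), (-3, 2), (-3, 3)]
Fold 1: move[1]->R => LRULDLUU INVALID (collision), skipped
Fold 2: move[1]->L => LLULDLUU VALID
Fold 3: move[4]->U => LLULULUU VALID

Answer: XVV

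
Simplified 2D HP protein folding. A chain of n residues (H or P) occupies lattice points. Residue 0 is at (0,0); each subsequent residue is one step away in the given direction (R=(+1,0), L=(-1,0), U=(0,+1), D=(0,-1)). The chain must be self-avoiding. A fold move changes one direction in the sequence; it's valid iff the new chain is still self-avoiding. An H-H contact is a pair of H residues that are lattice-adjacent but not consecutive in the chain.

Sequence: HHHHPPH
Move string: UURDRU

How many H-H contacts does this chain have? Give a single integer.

Answer: 1

Derivation:
Positions: [(0, 0), (0, 1), (0, 2), (1, 2), (1, 1), (2, 1), (2, 2)]
H-H contact: residue 3 @(1,2) - residue 6 @(2, 2)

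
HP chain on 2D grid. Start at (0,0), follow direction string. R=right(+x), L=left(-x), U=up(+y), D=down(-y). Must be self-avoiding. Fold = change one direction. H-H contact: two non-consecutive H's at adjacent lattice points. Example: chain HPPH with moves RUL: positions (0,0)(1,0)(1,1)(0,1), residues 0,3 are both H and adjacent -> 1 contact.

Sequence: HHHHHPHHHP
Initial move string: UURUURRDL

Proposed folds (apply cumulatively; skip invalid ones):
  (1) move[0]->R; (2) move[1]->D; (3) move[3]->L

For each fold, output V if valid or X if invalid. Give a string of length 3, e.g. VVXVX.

Initial: UURUURRDL -> [(0, 0), (0, 1), (0, 2), (1, 2), (1, 3), (1, 4), (2, 4), (3, 4), (3, 3), (2, 3)]
Fold 1: move[0]->R => RURUURRDL VALID
Fold 2: move[1]->D => RDRUURRDL VALID
Fold 3: move[3]->L => RDRLURRDL INVALID (collision), skipped

Answer: VVX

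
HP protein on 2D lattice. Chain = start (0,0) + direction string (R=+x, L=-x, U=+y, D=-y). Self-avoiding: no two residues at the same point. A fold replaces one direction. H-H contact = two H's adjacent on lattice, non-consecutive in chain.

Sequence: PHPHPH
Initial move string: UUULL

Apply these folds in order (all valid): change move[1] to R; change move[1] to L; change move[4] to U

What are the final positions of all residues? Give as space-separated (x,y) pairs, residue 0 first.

Initial moves: UUULL
Fold: move[1]->R => URULL (positions: [(0, 0), (0, 1), (1, 1), (1, 2), (0, 2), (-1, 2)])
Fold: move[1]->L => ULULL (positions: [(0, 0), (0, 1), (-1, 1), (-1, 2), (-2, 2), (-3, 2)])
Fold: move[4]->U => ULULU (positions: [(0, 0), (0, 1), (-1, 1), (-1, 2), (-2, 2), (-2, 3)])

Answer: (0,0) (0,1) (-1,1) (-1,2) (-2,2) (-2,3)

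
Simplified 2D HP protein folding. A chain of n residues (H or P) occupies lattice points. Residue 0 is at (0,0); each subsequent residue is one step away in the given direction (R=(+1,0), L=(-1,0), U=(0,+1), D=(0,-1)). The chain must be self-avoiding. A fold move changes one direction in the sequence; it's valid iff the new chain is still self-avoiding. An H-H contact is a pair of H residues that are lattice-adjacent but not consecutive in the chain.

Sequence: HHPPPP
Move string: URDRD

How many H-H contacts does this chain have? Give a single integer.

Answer: 0

Derivation:
Positions: [(0, 0), (0, 1), (1, 1), (1, 0), (2, 0), (2, -1)]
No H-H contacts found.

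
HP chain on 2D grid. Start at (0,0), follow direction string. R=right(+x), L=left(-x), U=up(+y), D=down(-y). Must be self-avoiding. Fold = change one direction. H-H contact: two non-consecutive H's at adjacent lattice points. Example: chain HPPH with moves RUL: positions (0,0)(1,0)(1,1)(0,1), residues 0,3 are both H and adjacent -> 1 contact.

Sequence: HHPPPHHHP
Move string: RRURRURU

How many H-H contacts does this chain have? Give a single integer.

Answer: 0

Derivation:
Positions: [(0, 0), (1, 0), (2, 0), (2, 1), (3, 1), (4, 1), (4, 2), (5, 2), (5, 3)]
No H-H contacts found.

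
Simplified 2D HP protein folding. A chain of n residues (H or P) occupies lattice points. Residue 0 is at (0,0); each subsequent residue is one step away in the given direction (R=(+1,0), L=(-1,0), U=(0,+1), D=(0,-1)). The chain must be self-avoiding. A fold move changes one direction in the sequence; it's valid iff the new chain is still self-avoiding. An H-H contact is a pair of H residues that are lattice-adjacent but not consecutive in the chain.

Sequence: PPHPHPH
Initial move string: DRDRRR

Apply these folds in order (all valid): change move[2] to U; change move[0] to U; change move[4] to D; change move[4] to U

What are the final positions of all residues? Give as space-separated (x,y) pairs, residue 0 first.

Answer: (0,0) (0,1) (1,1) (1,2) (2,2) (2,3) (3,3)

Derivation:
Initial moves: DRDRRR
Fold: move[2]->U => DRURRR (positions: [(0, 0), (0, -1), (1, -1), (1, 0), (2, 0), (3, 0), (4, 0)])
Fold: move[0]->U => URURRR (positions: [(0, 0), (0, 1), (1, 1), (1, 2), (2, 2), (3, 2), (4, 2)])
Fold: move[4]->D => URURDR (positions: [(0, 0), (0, 1), (1, 1), (1, 2), (2, 2), (2, 1), (3, 1)])
Fold: move[4]->U => URURUR (positions: [(0, 0), (0, 1), (1, 1), (1, 2), (2, 2), (2, 3), (3, 3)])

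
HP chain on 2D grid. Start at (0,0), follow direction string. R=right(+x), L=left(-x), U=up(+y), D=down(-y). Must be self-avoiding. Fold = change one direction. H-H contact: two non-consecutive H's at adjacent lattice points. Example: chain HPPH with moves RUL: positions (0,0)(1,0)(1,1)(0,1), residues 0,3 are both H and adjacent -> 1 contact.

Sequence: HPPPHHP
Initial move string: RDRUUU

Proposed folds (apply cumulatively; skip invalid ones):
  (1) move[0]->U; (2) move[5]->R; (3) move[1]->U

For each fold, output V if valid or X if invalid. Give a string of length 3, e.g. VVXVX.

Initial: RDRUUU -> [(0, 0), (1, 0), (1, -1), (2, -1), (2, 0), (2, 1), (2, 2)]
Fold 1: move[0]->U => UDRUUU INVALID (collision), skipped
Fold 2: move[5]->R => RDRUUR VALID
Fold 3: move[1]->U => RURUUR VALID

Answer: XVV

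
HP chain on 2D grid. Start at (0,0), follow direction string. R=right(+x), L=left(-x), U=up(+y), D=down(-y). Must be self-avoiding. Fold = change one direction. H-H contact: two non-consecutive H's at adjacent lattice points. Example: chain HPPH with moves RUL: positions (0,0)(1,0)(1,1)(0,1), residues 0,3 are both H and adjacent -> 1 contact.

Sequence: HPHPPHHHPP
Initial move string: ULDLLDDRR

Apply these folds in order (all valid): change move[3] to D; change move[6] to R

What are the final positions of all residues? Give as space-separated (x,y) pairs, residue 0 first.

Initial moves: ULDLLDDRR
Fold: move[3]->D => ULDDLDDRR (positions: [(0, 0), (0, 1), (-1, 1), (-1, 0), (-1, -1), (-2, -1), (-2, -2), (-2, -3), (-1, -3), (0, -3)])
Fold: move[6]->R => ULDDLDRRR (positions: [(0, 0), (0, 1), (-1, 1), (-1, 0), (-1, -1), (-2, -1), (-2, -2), (-1, -2), (0, -2), (1, -2)])

Answer: (0,0) (0,1) (-1,1) (-1,0) (-1,-1) (-2,-1) (-2,-2) (-1,-2) (0,-2) (1,-2)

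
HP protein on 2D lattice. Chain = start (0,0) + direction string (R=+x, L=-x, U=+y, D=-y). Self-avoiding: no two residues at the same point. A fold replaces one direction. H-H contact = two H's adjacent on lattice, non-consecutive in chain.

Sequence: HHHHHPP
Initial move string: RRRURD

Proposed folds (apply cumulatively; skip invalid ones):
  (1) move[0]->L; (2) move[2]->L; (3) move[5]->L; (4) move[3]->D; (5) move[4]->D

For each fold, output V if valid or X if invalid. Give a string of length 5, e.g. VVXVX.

Initial: RRRURD -> [(0, 0), (1, 0), (2, 0), (3, 0), (3, 1), (4, 1), (4, 0)]
Fold 1: move[0]->L => LRRURD INVALID (collision), skipped
Fold 2: move[2]->L => RRLURD INVALID (collision), skipped
Fold 3: move[5]->L => RRRURL INVALID (collision), skipped
Fold 4: move[3]->D => RRRDRD VALID
Fold 5: move[4]->D => RRRDDD VALID

Answer: XXXVV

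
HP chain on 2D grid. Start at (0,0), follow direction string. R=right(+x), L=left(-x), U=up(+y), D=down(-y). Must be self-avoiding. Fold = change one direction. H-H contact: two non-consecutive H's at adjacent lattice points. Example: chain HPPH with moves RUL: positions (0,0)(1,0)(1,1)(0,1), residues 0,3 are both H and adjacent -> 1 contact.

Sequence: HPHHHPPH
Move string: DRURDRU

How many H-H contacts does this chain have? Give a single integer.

Positions: [(0, 0), (0, -1), (1, -1), (1, 0), (2, 0), (2, -1), (3, -1), (3, 0)]
H-H contact: residue 0 @(0,0) - residue 3 @(1, 0)
H-H contact: residue 4 @(2,0) - residue 7 @(3, 0)

Answer: 2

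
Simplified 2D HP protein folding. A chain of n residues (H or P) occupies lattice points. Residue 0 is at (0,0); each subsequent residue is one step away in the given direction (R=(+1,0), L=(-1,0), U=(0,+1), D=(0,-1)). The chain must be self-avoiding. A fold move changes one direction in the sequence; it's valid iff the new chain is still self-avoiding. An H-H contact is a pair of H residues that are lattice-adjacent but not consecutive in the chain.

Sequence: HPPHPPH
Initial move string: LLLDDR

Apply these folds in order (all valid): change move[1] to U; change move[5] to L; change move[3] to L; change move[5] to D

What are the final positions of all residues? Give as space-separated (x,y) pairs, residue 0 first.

Initial moves: LLLDDR
Fold: move[1]->U => LULDDR (positions: [(0, 0), (-1, 0), (-1, 1), (-2, 1), (-2, 0), (-2, -1), (-1, -1)])
Fold: move[5]->L => LULDDL (positions: [(0, 0), (-1, 0), (-1, 1), (-2, 1), (-2, 0), (-2, -1), (-3, -1)])
Fold: move[3]->L => LULLDL (positions: [(0, 0), (-1, 0), (-1, 1), (-2, 1), (-3, 1), (-3, 0), (-4, 0)])
Fold: move[5]->D => LULLDD (positions: [(0, 0), (-1, 0), (-1, 1), (-2, 1), (-3, 1), (-3, 0), (-3, -1)])

Answer: (0,0) (-1,0) (-1,1) (-2,1) (-3,1) (-3,0) (-3,-1)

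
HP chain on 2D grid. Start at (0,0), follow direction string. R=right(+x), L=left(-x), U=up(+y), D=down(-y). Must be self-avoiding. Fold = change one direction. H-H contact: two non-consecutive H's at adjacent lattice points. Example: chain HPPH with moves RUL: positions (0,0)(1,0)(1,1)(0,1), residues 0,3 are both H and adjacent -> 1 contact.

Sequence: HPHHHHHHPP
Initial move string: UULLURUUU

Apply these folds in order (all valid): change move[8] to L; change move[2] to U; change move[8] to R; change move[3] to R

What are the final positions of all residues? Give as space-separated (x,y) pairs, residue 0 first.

Initial moves: UULLURUUU
Fold: move[8]->L => UULLURUUL (positions: [(0, 0), (0, 1), (0, 2), (-1, 2), (-2, 2), (-2, 3), (-1, 3), (-1, 4), (-1, 5), (-2, 5)])
Fold: move[2]->U => UUULURUUL (positions: [(0, 0), (0, 1), (0, 2), (0, 3), (-1, 3), (-1, 4), (0, 4), (0, 5), (0, 6), (-1, 6)])
Fold: move[8]->R => UUULURUUR (positions: [(0, 0), (0, 1), (0, 2), (0, 3), (-1, 3), (-1, 4), (0, 4), (0, 5), (0, 6), (1, 6)])
Fold: move[3]->R => UUURURUUR (positions: [(0, 0), (0, 1), (0, 2), (0, 3), (1, 3), (1, 4), (2, 4), (2, 5), (2, 6), (3, 6)])

Answer: (0,0) (0,1) (0,2) (0,3) (1,3) (1,4) (2,4) (2,5) (2,6) (3,6)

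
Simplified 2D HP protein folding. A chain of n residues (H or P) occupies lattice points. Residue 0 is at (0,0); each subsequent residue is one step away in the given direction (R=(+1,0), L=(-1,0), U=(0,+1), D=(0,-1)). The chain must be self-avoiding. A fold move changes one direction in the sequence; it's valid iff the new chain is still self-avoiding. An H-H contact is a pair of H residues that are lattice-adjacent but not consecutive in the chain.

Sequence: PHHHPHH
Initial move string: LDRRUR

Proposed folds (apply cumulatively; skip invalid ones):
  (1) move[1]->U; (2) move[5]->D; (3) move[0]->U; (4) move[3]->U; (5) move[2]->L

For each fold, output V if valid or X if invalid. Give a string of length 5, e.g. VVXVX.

Answer: VXVVV

Derivation:
Initial: LDRRUR -> [(0, 0), (-1, 0), (-1, -1), (0, -1), (1, -1), (1, 0), (2, 0)]
Fold 1: move[1]->U => LURRUR VALID
Fold 2: move[5]->D => LURRUD INVALID (collision), skipped
Fold 3: move[0]->U => UURRUR VALID
Fold 4: move[3]->U => UURUUR VALID
Fold 5: move[2]->L => UULUUR VALID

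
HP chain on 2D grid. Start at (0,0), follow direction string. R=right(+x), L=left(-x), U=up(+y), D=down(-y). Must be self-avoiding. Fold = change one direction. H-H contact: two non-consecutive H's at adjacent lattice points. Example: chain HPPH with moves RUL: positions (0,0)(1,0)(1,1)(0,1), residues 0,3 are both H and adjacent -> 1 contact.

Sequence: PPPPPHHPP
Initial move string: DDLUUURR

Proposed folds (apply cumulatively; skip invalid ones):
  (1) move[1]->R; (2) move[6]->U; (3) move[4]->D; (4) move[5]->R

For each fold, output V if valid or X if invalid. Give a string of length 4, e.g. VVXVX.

Initial: DDLUUURR -> [(0, 0), (0, -1), (0, -2), (-1, -2), (-1, -1), (-1, 0), (-1, 1), (0, 1), (1, 1)]
Fold 1: move[1]->R => DRLUUURR INVALID (collision), skipped
Fold 2: move[6]->U => DDLUUUUR VALID
Fold 3: move[4]->D => DDLUDUUR INVALID (collision), skipped
Fold 4: move[5]->R => DDLUURUR INVALID (collision), skipped

Answer: XVXX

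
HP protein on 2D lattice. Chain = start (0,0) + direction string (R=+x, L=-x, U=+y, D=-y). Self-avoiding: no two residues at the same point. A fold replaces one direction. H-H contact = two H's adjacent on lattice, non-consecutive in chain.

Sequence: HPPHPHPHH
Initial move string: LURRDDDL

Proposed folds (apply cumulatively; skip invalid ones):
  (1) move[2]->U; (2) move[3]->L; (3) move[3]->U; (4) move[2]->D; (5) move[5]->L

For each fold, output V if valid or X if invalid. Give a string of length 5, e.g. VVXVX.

Answer: XXXXX

Derivation:
Initial: LURRDDDL -> [(0, 0), (-1, 0), (-1, 1), (0, 1), (1, 1), (1, 0), (1, -1), (1, -2), (0, -2)]
Fold 1: move[2]->U => LUURDDDL INVALID (collision), skipped
Fold 2: move[3]->L => LURLDDDL INVALID (collision), skipped
Fold 3: move[3]->U => LURUDDDL INVALID (collision), skipped
Fold 4: move[2]->D => LUDRDDDL INVALID (collision), skipped
Fold 5: move[5]->L => LURRDLDL INVALID (collision), skipped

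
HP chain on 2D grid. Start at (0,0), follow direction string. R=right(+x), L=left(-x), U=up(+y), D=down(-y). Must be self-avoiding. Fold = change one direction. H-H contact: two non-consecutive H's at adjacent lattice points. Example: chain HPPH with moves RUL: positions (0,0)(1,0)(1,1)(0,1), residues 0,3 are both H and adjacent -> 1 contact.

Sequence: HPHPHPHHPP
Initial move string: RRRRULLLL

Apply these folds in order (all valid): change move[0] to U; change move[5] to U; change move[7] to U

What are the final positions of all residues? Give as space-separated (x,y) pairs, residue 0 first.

Initial moves: RRRRULLLL
Fold: move[0]->U => URRRULLLL (positions: [(0, 0), (0, 1), (1, 1), (2, 1), (3, 1), (3, 2), (2, 2), (1, 2), (0, 2), (-1, 2)])
Fold: move[5]->U => URRRUULLL (positions: [(0, 0), (0, 1), (1, 1), (2, 1), (3, 1), (3, 2), (3, 3), (2, 3), (1, 3), (0, 3)])
Fold: move[7]->U => URRRUULUL (positions: [(0, 0), (0, 1), (1, 1), (2, 1), (3, 1), (3, 2), (3, 3), (2, 3), (2, 4), (1, 4)])

Answer: (0,0) (0,1) (1,1) (2,1) (3,1) (3,2) (3,3) (2,3) (2,4) (1,4)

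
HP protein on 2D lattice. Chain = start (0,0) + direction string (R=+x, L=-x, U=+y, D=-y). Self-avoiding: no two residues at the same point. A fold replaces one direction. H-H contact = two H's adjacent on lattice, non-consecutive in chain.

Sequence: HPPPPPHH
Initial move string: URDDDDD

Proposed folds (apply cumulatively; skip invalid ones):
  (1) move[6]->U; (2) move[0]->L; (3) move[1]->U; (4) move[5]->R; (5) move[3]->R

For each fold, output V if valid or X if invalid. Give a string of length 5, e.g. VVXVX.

Initial: URDDDDD -> [(0, 0), (0, 1), (1, 1), (1, 0), (1, -1), (1, -2), (1, -3), (1, -4)]
Fold 1: move[6]->U => URDDDDU INVALID (collision), skipped
Fold 2: move[0]->L => LRDDDDD INVALID (collision), skipped
Fold 3: move[1]->U => UUDDDDD INVALID (collision), skipped
Fold 4: move[5]->R => URDDDRD VALID
Fold 5: move[3]->R => URDRDRD VALID

Answer: XXXVV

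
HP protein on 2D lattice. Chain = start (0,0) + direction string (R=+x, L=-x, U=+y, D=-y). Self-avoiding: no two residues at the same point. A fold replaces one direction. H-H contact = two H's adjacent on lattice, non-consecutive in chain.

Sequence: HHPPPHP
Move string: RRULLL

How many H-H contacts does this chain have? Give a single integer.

Positions: [(0, 0), (1, 0), (2, 0), (2, 1), (1, 1), (0, 1), (-1, 1)]
H-H contact: residue 0 @(0,0) - residue 5 @(0, 1)

Answer: 1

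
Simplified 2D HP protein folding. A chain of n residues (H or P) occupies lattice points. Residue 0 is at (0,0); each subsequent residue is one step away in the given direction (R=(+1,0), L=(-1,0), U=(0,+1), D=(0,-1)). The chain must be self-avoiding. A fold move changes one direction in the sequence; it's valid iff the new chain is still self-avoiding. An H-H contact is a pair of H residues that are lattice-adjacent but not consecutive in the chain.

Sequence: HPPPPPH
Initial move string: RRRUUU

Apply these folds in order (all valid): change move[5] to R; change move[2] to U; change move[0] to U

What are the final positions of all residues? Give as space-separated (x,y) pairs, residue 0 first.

Initial moves: RRRUUU
Fold: move[5]->R => RRRUUR (positions: [(0, 0), (1, 0), (2, 0), (3, 0), (3, 1), (3, 2), (4, 2)])
Fold: move[2]->U => RRUUUR (positions: [(0, 0), (1, 0), (2, 0), (2, 1), (2, 2), (2, 3), (3, 3)])
Fold: move[0]->U => URUUUR (positions: [(0, 0), (0, 1), (1, 1), (1, 2), (1, 3), (1, 4), (2, 4)])

Answer: (0,0) (0,1) (1,1) (1,2) (1,3) (1,4) (2,4)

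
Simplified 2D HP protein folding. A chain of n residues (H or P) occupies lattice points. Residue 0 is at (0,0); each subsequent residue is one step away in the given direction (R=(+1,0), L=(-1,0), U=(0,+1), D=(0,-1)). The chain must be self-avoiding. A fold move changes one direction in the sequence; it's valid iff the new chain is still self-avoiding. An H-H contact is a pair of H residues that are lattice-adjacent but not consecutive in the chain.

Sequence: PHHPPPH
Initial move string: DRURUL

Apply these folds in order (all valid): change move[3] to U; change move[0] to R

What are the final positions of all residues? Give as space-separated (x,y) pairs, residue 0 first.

Answer: (0,0) (1,0) (2,0) (2,1) (2,2) (2,3) (1,3)

Derivation:
Initial moves: DRURUL
Fold: move[3]->U => DRUUUL (positions: [(0, 0), (0, -1), (1, -1), (1, 0), (1, 1), (1, 2), (0, 2)])
Fold: move[0]->R => RRUUUL (positions: [(0, 0), (1, 0), (2, 0), (2, 1), (2, 2), (2, 3), (1, 3)])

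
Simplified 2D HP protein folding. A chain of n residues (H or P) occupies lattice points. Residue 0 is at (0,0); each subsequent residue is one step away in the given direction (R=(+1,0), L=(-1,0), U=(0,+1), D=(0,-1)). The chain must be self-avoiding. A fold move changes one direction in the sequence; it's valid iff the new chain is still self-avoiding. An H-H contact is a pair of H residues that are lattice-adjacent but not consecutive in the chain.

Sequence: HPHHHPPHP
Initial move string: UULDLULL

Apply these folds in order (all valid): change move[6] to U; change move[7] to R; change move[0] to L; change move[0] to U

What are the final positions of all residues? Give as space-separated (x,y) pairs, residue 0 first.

Initial moves: UULDLULL
Fold: move[6]->U => UULDLUUL (positions: [(0, 0), (0, 1), (0, 2), (-1, 2), (-1, 1), (-2, 1), (-2, 2), (-2, 3), (-3, 3)])
Fold: move[7]->R => UULDLUUR (positions: [(0, 0), (0, 1), (0, 2), (-1, 2), (-1, 1), (-2, 1), (-2, 2), (-2, 3), (-1, 3)])
Fold: move[0]->L => LULDLUUR (positions: [(0, 0), (-1, 0), (-1, 1), (-2, 1), (-2, 0), (-3, 0), (-3, 1), (-3, 2), (-2, 2)])
Fold: move[0]->U => UULDLUUR (positions: [(0, 0), (0, 1), (0, 2), (-1, 2), (-1, 1), (-2, 1), (-2, 2), (-2, 3), (-1, 3)])

Answer: (0,0) (0,1) (0,2) (-1,2) (-1,1) (-2,1) (-2,2) (-2,3) (-1,3)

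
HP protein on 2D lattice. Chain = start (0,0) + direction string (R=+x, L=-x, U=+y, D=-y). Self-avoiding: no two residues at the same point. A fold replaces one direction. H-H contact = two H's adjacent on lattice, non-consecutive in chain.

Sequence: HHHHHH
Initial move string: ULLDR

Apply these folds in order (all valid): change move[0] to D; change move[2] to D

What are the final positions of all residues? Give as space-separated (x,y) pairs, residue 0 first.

Initial moves: ULLDR
Fold: move[0]->D => DLLDR (positions: [(0, 0), (0, -1), (-1, -1), (-2, -1), (-2, -2), (-1, -2)])
Fold: move[2]->D => DLDDR (positions: [(0, 0), (0, -1), (-1, -1), (-1, -2), (-1, -3), (0, -3)])

Answer: (0,0) (0,-1) (-1,-1) (-1,-2) (-1,-3) (0,-3)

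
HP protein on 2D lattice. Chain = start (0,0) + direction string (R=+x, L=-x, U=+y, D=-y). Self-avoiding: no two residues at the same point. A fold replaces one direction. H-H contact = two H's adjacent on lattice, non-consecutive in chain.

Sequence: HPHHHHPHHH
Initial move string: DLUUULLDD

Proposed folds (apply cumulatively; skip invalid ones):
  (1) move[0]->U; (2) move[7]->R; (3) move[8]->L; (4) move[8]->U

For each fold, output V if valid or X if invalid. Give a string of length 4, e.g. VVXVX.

Initial: DLUUULLDD -> [(0, 0), (0, -1), (-1, -1), (-1, 0), (-1, 1), (-1, 2), (-2, 2), (-3, 2), (-3, 1), (-3, 0)]
Fold 1: move[0]->U => ULUUULLDD VALID
Fold 2: move[7]->R => ULUUULLRD INVALID (collision), skipped
Fold 3: move[8]->L => ULUUULLDL VALID
Fold 4: move[8]->U => ULUUULLDU INVALID (collision), skipped

Answer: VXVX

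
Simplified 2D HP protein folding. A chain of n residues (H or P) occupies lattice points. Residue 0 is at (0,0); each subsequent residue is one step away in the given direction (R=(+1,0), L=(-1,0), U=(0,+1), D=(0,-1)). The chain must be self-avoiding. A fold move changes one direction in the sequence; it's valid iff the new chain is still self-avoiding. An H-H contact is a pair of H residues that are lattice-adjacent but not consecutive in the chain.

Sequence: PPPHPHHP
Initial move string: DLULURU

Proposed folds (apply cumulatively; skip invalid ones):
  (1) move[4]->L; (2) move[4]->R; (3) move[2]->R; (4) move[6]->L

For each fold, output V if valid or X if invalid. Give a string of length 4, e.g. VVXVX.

Answer: XXXX

Derivation:
Initial: DLULURU -> [(0, 0), (0, -1), (-1, -1), (-1, 0), (-2, 0), (-2, 1), (-1, 1), (-1, 2)]
Fold 1: move[4]->L => DLULLRU INVALID (collision), skipped
Fold 2: move[4]->R => DLULRRU INVALID (collision), skipped
Fold 3: move[2]->R => DLRLURU INVALID (collision), skipped
Fold 4: move[6]->L => DLULURL INVALID (collision), skipped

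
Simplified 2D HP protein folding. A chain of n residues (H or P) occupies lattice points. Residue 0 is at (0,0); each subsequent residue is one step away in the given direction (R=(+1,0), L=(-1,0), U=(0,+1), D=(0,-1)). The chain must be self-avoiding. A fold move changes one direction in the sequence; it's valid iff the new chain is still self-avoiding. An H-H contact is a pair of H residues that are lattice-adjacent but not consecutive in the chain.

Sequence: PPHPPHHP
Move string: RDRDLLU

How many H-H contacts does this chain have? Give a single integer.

Answer: 1

Derivation:
Positions: [(0, 0), (1, 0), (1, -1), (2, -1), (2, -2), (1, -2), (0, -2), (0, -1)]
H-H contact: residue 2 @(1,-1) - residue 5 @(1, -2)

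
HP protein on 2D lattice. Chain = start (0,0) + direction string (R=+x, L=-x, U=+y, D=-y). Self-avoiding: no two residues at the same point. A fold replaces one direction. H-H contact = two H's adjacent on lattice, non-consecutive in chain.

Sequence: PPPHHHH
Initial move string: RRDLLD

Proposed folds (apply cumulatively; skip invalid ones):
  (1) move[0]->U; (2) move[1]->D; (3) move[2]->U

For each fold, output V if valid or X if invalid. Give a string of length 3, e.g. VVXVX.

Initial: RRDLLD -> [(0, 0), (1, 0), (2, 0), (2, -1), (1, -1), (0, -1), (0, -2)]
Fold 1: move[0]->U => URDLLD INVALID (collision), skipped
Fold 2: move[1]->D => RDDLLD VALID
Fold 3: move[2]->U => RDULLD INVALID (collision), skipped

Answer: XVX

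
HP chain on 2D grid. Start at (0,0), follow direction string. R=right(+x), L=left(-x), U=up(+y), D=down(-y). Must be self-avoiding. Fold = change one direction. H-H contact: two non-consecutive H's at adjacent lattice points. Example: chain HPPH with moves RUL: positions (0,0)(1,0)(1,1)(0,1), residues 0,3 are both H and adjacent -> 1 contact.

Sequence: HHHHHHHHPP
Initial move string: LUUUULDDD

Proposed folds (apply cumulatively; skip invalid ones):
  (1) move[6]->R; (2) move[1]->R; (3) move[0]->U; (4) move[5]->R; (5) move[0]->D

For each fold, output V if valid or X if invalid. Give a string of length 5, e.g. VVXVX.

Initial: LUUUULDDD -> [(0, 0), (-1, 0), (-1, 1), (-1, 2), (-1, 3), (-1, 4), (-2, 4), (-2, 3), (-2, 2), (-2, 1)]
Fold 1: move[6]->R => LUUUULRDD INVALID (collision), skipped
Fold 2: move[1]->R => LRUUULDDD INVALID (collision), skipped
Fold 3: move[0]->U => UUUUULDDD VALID
Fold 4: move[5]->R => UUUUURDDD VALID
Fold 5: move[0]->D => DUUUURDDD INVALID (collision), skipped

Answer: XXVVX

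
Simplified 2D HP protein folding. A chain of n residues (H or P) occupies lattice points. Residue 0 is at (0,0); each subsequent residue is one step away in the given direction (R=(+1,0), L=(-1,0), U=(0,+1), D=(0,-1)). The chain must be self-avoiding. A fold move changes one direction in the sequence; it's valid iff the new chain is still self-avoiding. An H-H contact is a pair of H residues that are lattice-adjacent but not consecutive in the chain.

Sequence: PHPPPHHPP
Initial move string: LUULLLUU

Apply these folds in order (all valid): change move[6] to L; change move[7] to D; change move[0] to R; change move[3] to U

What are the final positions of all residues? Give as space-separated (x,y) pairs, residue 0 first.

Answer: (0,0) (1,0) (1,1) (1,2) (1,3) (0,3) (-1,3) (-2,3) (-2,2)

Derivation:
Initial moves: LUULLLUU
Fold: move[6]->L => LUULLLLU (positions: [(0, 0), (-1, 0), (-1, 1), (-1, 2), (-2, 2), (-3, 2), (-4, 2), (-5, 2), (-5, 3)])
Fold: move[7]->D => LUULLLLD (positions: [(0, 0), (-1, 0), (-1, 1), (-1, 2), (-2, 2), (-3, 2), (-4, 2), (-5, 2), (-5, 1)])
Fold: move[0]->R => RUULLLLD (positions: [(0, 0), (1, 0), (1, 1), (1, 2), (0, 2), (-1, 2), (-2, 2), (-3, 2), (-3, 1)])
Fold: move[3]->U => RUUULLLD (positions: [(0, 0), (1, 0), (1, 1), (1, 2), (1, 3), (0, 3), (-1, 3), (-2, 3), (-2, 2)])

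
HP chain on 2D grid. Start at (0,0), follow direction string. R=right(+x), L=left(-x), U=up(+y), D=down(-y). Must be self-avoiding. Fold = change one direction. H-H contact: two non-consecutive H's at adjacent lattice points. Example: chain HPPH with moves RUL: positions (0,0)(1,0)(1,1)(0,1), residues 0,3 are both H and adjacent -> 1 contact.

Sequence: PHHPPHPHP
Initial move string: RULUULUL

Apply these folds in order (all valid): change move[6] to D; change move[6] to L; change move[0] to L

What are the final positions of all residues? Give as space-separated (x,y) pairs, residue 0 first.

Initial moves: RULUULUL
Fold: move[6]->D => RULUULDL (positions: [(0, 0), (1, 0), (1, 1), (0, 1), (0, 2), (0, 3), (-1, 3), (-1, 2), (-2, 2)])
Fold: move[6]->L => RULUULLL (positions: [(0, 0), (1, 0), (1, 1), (0, 1), (0, 2), (0, 3), (-1, 3), (-2, 3), (-3, 3)])
Fold: move[0]->L => LULUULLL (positions: [(0, 0), (-1, 0), (-1, 1), (-2, 1), (-2, 2), (-2, 3), (-3, 3), (-4, 3), (-5, 3)])

Answer: (0,0) (-1,0) (-1,1) (-2,1) (-2,2) (-2,3) (-3,3) (-4,3) (-5,3)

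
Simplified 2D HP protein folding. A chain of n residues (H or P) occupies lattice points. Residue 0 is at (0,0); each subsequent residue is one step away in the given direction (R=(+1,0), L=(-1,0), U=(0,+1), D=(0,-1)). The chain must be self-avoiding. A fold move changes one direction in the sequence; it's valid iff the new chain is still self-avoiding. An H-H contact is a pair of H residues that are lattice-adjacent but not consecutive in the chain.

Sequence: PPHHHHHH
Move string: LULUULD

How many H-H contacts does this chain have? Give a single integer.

Answer: 1

Derivation:
Positions: [(0, 0), (-1, 0), (-1, 1), (-2, 1), (-2, 2), (-2, 3), (-3, 3), (-3, 2)]
H-H contact: residue 4 @(-2,2) - residue 7 @(-3, 2)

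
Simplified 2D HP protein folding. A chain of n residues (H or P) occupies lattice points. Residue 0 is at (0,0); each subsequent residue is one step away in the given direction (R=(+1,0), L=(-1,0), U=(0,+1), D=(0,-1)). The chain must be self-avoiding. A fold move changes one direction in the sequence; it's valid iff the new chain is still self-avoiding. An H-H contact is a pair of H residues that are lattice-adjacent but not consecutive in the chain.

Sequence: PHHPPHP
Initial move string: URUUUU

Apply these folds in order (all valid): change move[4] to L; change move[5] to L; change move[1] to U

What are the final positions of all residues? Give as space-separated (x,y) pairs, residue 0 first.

Answer: (0,0) (0,1) (0,2) (0,3) (0,4) (-1,4) (-2,4)

Derivation:
Initial moves: URUUUU
Fold: move[4]->L => URUULU (positions: [(0, 0), (0, 1), (1, 1), (1, 2), (1, 3), (0, 3), (0, 4)])
Fold: move[5]->L => URUULL (positions: [(0, 0), (0, 1), (1, 1), (1, 2), (1, 3), (0, 3), (-1, 3)])
Fold: move[1]->U => UUUULL (positions: [(0, 0), (0, 1), (0, 2), (0, 3), (0, 4), (-1, 4), (-2, 4)])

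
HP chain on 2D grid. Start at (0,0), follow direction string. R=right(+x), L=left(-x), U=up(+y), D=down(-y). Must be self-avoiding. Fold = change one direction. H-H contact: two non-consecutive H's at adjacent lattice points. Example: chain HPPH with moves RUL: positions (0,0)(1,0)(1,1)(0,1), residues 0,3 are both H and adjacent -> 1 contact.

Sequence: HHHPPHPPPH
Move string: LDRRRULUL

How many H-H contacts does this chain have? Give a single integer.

Positions: [(0, 0), (-1, 0), (-1, -1), (0, -1), (1, -1), (2, -1), (2, 0), (1, 0), (1, 1), (0, 1)]
H-H contact: residue 0 @(0,0) - residue 9 @(0, 1)

Answer: 1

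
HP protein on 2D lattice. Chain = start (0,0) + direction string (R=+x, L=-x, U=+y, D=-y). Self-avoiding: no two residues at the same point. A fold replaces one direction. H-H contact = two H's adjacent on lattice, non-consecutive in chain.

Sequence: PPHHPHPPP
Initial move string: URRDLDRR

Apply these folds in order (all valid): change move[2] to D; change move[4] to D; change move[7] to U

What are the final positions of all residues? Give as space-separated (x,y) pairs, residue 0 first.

Initial moves: URRDLDRR
Fold: move[2]->D => URDDLDRR (positions: [(0, 0), (0, 1), (1, 1), (1, 0), (1, -1), (0, -1), (0, -2), (1, -2), (2, -2)])
Fold: move[4]->D => URDDDDRR (positions: [(0, 0), (0, 1), (1, 1), (1, 0), (1, -1), (1, -2), (1, -3), (2, -3), (3, -3)])
Fold: move[7]->U => URDDDDRU (positions: [(0, 0), (0, 1), (1, 1), (1, 0), (1, -1), (1, -2), (1, -3), (2, -3), (2, -2)])

Answer: (0,0) (0,1) (1,1) (1,0) (1,-1) (1,-2) (1,-3) (2,-3) (2,-2)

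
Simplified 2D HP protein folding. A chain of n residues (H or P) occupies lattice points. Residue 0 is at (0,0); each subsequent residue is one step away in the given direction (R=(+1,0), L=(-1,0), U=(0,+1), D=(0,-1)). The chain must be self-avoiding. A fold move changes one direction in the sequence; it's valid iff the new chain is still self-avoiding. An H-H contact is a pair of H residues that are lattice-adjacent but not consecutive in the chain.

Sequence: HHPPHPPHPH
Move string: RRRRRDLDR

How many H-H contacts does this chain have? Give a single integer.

Answer: 1

Derivation:
Positions: [(0, 0), (1, 0), (2, 0), (3, 0), (4, 0), (5, 0), (5, -1), (4, -1), (4, -2), (5, -2)]
H-H contact: residue 4 @(4,0) - residue 7 @(4, -1)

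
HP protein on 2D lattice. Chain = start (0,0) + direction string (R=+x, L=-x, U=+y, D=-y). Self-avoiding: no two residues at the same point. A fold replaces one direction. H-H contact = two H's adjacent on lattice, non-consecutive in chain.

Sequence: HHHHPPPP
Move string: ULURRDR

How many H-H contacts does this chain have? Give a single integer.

Positions: [(0, 0), (0, 1), (-1, 1), (-1, 2), (0, 2), (1, 2), (1, 1), (2, 1)]
No H-H contacts found.

Answer: 0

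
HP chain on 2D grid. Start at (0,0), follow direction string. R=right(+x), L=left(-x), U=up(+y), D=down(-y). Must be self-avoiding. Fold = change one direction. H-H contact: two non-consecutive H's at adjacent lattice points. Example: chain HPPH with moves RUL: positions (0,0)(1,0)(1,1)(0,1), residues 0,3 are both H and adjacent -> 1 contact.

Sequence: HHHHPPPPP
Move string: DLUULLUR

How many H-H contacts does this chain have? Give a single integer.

Positions: [(0, 0), (0, -1), (-1, -1), (-1, 0), (-1, 1), (-2, 1), (-3, 1), (-3, 2), (-2, 2)]
H-H contact: residue 0 @(0,0) - residue 3 @(-1, 0)

Answer: 1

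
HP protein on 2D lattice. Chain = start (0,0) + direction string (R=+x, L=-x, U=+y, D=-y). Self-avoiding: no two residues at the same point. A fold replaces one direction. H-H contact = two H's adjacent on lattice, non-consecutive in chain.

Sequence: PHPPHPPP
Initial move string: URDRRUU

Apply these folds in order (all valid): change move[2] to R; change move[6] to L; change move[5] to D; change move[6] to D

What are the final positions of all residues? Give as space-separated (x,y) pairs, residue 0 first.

Answer: (0,0) (0,1) (1,1) (2,1) (3,1) (4,1) (4,0) (4,-1)

Derivation:
Initial moves: URDRRUU
Fold: move[2]->R => URRRRUU (positions: [(0, 0), (0, 1), (1, 1), (2, 1), (3, 1), (4, 1), (4, 2), (4, 3)])
Fold: move[6]->L => URRRRUL (positions: [(0, 0), (0, 1), (1, 1), (2, 1), (3, 1), (4, 1), (4, 2), (3, 2)])
Fold: move[5]->D => URRRRDL (positions: [(0, 0), (0, 1), (1, 1), (2, 1), (3, 1), (4, 1), (4, 0), (3, 0)])
Fold: move[6]->D => URRRRDD (positions: [(0, 0), (0, 1), (1, 1), (2, 1), (3, 1), (4, 1), (4, 0), (4, -1)])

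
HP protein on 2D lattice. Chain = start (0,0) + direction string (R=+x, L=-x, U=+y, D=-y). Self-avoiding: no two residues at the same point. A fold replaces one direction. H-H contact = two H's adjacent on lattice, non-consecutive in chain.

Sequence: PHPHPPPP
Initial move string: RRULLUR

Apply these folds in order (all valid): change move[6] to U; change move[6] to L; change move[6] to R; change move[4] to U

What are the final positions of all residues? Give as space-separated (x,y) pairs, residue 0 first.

Initial moves: RRULLUR
Fold: move[6]->U => RRULLUU (positions: [(0, 0), (1, 0), (2, 0), (2, 1), (1, 1), (0, 1), (0, 2), (0, 3)])
Fold: move[6]->L => RRULLUL (positions: [(0, 0), (1, 0), (2, 0), (2, 1), (1, 1), (0, 1), (0, 2), (-1, 2)])
Fold: move[6]->R => RRULLUR (positions: [(0, 0), (1, 0), (2, 0), (2, 1), (1, 1), (0, 1), (0, 2), (1, 2)])
Fold: move[4]->U => RRULUUR (positions: [(0, 0), (1, 0), (2, 0), (2, 1), (1, 1), (1, 2), (1, 3), (2, 3)])

Answer: (0,0) (1,0) (2,0) (2,1) (1,1) (1,2) (1,3) (2,3)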